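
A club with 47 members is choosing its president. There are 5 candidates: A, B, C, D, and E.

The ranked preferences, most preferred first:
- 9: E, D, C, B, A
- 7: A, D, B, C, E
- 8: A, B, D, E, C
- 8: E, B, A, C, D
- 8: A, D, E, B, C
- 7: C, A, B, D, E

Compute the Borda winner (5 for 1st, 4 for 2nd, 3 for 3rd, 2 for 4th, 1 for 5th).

A

A: 9×1 + 7×5 + 8×5 + 8×3 + 8×5 + 7×4 = 176
B: 9×2 + 7×3 + 8×4 + 8×4 + 8×2 + 7×3 = 140
C: 9×3 + 7×2 + 8×1 + 8×2 + 8×1 + 7×5 = 108
D: 9×4 + 7×4 + 8×3 + 8×1 + 8×4 + 7×2 = 142
E: 9×5 + 7×1 + 8×2 + 8×5 + 8×3 + 7×1 = 139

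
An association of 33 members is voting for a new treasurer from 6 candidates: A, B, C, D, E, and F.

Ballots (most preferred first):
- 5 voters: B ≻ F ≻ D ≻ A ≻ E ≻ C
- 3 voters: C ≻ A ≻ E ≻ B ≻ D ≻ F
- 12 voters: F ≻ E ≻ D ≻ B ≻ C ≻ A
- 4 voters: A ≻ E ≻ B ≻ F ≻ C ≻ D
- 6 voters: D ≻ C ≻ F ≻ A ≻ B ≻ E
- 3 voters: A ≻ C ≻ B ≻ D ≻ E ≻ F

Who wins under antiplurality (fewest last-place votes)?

Last-place votes: A 12, B 0, C 5, D 4, E 6, F 6.

B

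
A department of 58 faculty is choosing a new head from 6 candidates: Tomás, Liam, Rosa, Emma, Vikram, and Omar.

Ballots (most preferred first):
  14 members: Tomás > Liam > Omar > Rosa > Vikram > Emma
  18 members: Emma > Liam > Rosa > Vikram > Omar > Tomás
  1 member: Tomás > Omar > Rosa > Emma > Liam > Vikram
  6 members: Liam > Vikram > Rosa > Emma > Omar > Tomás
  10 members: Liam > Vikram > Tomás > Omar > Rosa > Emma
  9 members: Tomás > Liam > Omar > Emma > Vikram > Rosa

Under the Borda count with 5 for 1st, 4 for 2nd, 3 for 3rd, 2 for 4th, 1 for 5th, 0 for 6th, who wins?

Tomás: 14×5 + 18×0 + 1×5 + 6×0 + 10×3 + 9×5 = 150
Liam: 14×4 + 18×4 + 1×1 + 6×5 + 10×5 + 9×4 = 245
Rosa: 14×2 + 18×3 + 1×3 + 6×3 + 10×1 + 9×0 = 113
Emma: 14×0 + 18×5 + 1×2 + 6×2 + 10×0 + 9×2 = 122
Vikram: 14×1 + 18×2 + 1×0 + 6×4 + 10×4 + 9×1 = 123
Omar: 14×3 + 18×1 + 1×4 + 6×1 + 10×2 + 9×3 = 117

Liam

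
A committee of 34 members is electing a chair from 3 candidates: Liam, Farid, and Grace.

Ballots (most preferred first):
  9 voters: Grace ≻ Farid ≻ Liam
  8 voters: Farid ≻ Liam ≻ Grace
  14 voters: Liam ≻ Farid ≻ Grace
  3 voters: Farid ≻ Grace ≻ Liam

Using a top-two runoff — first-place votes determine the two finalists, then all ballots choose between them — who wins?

Round 1 first-place votes: Liam 14, Farid 11, Grace 9. Liam and Farid advance.
Runoff: Liam is ranked above Farid on 14 ballots, Farid above Liam on 20.

Farid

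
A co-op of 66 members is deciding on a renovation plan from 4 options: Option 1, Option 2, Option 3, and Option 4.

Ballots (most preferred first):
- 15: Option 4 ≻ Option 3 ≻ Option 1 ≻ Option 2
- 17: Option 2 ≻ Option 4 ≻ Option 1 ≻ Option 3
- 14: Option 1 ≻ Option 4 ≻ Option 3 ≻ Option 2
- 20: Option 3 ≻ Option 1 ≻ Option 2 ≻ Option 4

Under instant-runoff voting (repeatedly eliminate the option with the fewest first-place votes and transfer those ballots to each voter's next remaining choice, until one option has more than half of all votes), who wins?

Option 4

Round 1: Option 1 14, Option 2 17, Option 3 20, Option 4 15. Option 1 eliminated.
Round 2: Option 2 17, Option 3 20, Option 4 29. Option 2 eliminated.
Round 3: Option 3 20, Option 4 46. Option 4 has a majority (≥34).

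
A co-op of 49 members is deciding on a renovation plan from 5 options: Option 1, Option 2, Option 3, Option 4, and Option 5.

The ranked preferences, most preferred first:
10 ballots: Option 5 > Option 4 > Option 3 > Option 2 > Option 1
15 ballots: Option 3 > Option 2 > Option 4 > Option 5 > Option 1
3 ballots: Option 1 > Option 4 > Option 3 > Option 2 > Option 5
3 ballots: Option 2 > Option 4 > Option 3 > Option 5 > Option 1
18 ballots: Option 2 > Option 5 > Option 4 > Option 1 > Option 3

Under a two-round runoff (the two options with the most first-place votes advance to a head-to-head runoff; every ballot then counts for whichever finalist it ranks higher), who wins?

Option 3

Round 1 first-place votes: Option 1 3, Option 2 21, Option 3 15, Option 4 0, Option 5 10. Option 2 and Option 3 advance.
Runoff: Option 2 is ranked above Option 3 on 21 ballots, Option 3 above Option 2 on 28.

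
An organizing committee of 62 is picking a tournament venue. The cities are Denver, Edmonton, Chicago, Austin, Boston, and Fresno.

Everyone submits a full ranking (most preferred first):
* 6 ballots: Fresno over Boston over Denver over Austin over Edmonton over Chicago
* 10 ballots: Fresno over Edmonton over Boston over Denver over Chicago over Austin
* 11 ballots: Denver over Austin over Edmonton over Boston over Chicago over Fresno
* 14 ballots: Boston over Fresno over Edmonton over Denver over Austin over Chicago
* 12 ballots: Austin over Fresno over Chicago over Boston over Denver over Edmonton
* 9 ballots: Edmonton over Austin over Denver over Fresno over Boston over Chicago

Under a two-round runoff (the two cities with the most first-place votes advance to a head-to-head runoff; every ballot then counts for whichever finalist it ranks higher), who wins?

Fresno

Round 1 first-place votes: Denver 11, Edmonton 9, Chicago 0, Austin 12, Boston 14, Fresno 16. Fresno and Boston advance.
Runoff: Fresno is ranked above Boston on 37 ballots, Boston above Fresno on 25.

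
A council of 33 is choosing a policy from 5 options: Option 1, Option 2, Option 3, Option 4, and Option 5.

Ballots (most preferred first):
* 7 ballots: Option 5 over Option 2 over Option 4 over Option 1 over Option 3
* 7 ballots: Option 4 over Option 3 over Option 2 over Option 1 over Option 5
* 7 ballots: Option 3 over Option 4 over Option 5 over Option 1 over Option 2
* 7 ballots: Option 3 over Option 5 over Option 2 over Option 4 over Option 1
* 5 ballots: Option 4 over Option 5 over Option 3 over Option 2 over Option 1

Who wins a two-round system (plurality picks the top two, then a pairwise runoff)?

Option 4

Round 1 first-place votes: Option 1 0, Option 2 0, Option 3 14, Option 4 12, Option 5 7. Option 3 and Option 4 advance.
Runoff: Option 3 is ranked above Option 4 on 14 ballots, Option 4 above Option 3 on 19.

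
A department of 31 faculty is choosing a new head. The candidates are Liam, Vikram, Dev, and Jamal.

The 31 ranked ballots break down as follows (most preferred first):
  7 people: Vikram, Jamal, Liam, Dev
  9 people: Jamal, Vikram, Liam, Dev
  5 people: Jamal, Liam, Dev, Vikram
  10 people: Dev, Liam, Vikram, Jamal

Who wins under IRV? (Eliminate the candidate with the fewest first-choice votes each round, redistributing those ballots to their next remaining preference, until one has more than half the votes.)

Jamal

Round 1: Liam 0, Vikram 7, Dev 10, Jamal 14. Liam eliminated.
Round 2: Vikram 7, Dev 10, Jamal 14. Vikram eliminated.
Round 3: Dev 10, Jamal 21. Jamal has a majority (≥16).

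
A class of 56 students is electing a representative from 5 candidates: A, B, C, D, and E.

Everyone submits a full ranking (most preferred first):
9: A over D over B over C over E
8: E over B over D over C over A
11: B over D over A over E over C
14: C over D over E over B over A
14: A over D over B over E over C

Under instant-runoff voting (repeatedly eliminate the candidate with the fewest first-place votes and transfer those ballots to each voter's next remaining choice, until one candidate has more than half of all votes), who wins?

B

Round 1: A 23, B 11, C 14, D 0, E 8. D eliminated.
Round 2: A 23, B 11, C 14, E 8. E eliminated.
Round 3: A 23, B 19, C 14. C eliminated.
Round 4: A 23, B 33. B has a majority (≥29).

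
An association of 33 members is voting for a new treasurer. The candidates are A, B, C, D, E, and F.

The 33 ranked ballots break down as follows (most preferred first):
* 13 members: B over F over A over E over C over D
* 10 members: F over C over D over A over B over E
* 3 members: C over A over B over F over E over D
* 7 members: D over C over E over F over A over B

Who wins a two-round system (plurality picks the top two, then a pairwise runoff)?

Round 1 first-place votes: A 0, B 13, C 3, D 7, E 0, F 10. B and F advance.
Runoff: B is ranked above F on 16 ballots, F above B on 17.

F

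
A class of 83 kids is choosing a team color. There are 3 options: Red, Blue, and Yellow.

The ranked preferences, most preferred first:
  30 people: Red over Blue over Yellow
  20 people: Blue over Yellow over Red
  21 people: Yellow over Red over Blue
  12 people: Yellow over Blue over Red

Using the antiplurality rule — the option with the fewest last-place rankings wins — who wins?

Blue

Last-place votes: Red 32, Blue 21, Yellow 30.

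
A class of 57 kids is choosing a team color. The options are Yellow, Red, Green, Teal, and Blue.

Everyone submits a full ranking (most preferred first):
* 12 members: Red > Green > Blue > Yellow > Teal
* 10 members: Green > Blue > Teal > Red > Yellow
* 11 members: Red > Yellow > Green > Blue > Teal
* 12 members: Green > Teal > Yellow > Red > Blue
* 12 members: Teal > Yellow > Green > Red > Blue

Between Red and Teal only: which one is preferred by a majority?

Teal

Red is ranked above Teal on 23 ballots; Teal above Red on 34.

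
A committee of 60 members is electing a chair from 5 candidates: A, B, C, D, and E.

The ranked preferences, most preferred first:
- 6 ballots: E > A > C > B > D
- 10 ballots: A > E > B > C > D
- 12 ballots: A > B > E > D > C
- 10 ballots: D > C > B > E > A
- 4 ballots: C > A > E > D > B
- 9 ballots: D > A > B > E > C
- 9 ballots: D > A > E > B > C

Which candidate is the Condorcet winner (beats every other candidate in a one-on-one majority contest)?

A

A vs B: 50–10
A vs C: 46–14
A vs D: 32–28
A vs E: 44–16
A beats every other candidate.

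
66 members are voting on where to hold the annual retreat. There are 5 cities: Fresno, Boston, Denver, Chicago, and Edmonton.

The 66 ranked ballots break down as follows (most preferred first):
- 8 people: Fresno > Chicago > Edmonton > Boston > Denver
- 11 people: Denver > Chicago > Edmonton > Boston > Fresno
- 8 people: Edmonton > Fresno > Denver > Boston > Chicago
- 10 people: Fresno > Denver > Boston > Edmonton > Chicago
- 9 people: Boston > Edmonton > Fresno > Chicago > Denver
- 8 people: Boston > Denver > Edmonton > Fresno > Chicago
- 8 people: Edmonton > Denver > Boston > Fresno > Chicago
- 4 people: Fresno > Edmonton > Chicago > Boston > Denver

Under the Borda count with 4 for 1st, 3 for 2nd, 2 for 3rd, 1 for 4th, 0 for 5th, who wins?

Fresno: 8×4 + 11×0 + 8×3 + 10×4 + 9×2 + 8×1 + 8×1 + 4×4 = 146
Boston: 8×1 + 11×1 + 8×1 + 10×2 + 9×4 + 8×4 + 8×2 + 4×1 = 135
Denver: 8×0 + 11×4 + 8×2 + 10×3 + 9×0 + 8×3 + 8×3 + 4×0 = 138
Chicago: 8×3 + 11×3 + 8×0 + 10×0 + 9×1 + 8×0 + 8×0 + 4×2 = 74
Edmonton: 8×2 + 11×2 + 8×4 + 10×1 + 9×3 + 8×2 + 8×4 + 4×3 = 167

Edmonton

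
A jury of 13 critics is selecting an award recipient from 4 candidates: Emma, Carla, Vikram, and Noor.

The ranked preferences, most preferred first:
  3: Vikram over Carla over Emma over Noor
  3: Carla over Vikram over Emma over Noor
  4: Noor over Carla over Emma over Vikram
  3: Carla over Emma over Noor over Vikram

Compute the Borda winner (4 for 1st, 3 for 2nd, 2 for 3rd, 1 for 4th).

Emma: 3×2 + 3×2 + 4×2 + 3×3 = 29
Carla: 3×3 + 3×4 + 4×3 + 3×4 = 45
Vikram: 3×4 + 3×3 + 4×1 + 3×1 = 28
Noor: 3×1 + 3×1 + 4×4 + 3×2 = 28

Carla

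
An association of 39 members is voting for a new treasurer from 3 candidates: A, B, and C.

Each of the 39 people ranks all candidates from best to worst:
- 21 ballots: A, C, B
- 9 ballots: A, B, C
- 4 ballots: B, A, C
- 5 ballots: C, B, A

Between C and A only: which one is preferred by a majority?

C is ranked above A on 5 ballots; A above C on 34.

A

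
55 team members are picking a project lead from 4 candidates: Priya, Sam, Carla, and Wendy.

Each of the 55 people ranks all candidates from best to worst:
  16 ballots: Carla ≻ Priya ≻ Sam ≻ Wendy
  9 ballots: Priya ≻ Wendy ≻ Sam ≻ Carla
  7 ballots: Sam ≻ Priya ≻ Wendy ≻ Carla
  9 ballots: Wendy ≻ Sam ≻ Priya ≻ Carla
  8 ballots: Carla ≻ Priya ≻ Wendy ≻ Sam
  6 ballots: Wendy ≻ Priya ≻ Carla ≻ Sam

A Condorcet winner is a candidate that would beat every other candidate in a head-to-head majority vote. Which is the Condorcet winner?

Priya

Priya vs Sam: 39–16
Priya vs Carla: 31–24
Priya vs Wendy: 40–15
Priya beats every other candidate.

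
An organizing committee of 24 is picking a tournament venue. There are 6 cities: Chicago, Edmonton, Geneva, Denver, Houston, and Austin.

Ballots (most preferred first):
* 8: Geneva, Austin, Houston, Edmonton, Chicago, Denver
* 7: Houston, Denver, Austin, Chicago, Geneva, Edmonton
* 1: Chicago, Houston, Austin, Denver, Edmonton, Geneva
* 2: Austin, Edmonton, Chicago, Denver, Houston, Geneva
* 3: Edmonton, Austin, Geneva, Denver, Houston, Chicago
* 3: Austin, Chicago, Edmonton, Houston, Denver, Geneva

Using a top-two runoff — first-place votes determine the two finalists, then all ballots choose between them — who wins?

Houston

Round 1 first-place votes: Chicago 1, Edmonton 3, Geneva 8, Denver 0, Houston 7, Austin 5. Geneva and Houston advance.
Runoff: Geneva is ranked above Houston on 11 ballots, Houston above Geneva on 13.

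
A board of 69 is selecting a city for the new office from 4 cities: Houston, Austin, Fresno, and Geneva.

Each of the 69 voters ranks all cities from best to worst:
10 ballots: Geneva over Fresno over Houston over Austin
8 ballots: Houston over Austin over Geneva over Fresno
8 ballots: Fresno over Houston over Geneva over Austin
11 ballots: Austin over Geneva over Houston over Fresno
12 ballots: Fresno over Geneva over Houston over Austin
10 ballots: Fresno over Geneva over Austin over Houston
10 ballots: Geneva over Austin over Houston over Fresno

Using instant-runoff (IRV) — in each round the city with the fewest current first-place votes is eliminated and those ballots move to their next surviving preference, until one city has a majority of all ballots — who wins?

Geneva

Round 1: Houston 8, Austin 11, Fresno 30, Geneva 20. Houston eliminated.
Round 2: Austin 19, Fresno 30, Geneva 20. Austin eliminated.
Round 3: Fresno 30, Geneva 39. Geneva has a majority (≥35).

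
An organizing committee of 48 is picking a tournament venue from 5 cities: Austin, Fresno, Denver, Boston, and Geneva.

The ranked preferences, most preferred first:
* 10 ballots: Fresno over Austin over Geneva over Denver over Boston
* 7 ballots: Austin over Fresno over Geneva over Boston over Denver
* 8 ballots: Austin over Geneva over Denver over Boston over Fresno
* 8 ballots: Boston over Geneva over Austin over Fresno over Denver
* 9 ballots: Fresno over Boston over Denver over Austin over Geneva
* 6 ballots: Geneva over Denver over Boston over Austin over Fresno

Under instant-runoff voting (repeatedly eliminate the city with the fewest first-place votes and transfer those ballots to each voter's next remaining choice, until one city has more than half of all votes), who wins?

Austin

Round 1: Austin 15, Fresno 19, Denver 0, Boston 8, Geneva 6. Denver eliminated.
Round 2: Austin 15, Fresno 19, Boston 8, Geneva 6. Geneva eliminated.
Round 3: Austin 15, Fresno 19, Boston 14. Boston eliminated.
Round 4: Austin 29, Fresno 19. Austin has a majority (≥25).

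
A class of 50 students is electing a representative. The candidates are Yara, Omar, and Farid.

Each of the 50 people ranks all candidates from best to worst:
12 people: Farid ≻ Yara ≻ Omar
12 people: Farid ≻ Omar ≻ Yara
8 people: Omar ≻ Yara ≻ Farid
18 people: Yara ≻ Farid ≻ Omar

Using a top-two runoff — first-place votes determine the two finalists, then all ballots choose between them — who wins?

Yara

Round 1 first-place votes: Yara 18, Omar 8, Farid 24. Farid and Yara advance.
Runoff: Farid is ranked above Yara on 24 ballots, Yara above Farid on 26.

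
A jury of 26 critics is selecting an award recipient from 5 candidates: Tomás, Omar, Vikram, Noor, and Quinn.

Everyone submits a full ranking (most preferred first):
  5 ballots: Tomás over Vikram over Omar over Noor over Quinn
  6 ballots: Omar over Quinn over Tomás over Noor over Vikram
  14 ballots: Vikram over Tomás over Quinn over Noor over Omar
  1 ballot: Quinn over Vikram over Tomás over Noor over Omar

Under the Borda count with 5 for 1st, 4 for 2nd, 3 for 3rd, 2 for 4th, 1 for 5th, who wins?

Tomás: 5×5 + 6×3 + 14×4 + 1×3 = 102
Omar: 5×3 + 6×5 + 14×1 + 1×1 = 60
Vikram: 5×4 + 6×1 + 14×5 + 1×4 = 100
Noor: 5×2 + 6×2 + 14×2 + 1×2 = 52
Quinn: 5×1 + 6×4 + 14×3 + 1×5 = 76

Tomás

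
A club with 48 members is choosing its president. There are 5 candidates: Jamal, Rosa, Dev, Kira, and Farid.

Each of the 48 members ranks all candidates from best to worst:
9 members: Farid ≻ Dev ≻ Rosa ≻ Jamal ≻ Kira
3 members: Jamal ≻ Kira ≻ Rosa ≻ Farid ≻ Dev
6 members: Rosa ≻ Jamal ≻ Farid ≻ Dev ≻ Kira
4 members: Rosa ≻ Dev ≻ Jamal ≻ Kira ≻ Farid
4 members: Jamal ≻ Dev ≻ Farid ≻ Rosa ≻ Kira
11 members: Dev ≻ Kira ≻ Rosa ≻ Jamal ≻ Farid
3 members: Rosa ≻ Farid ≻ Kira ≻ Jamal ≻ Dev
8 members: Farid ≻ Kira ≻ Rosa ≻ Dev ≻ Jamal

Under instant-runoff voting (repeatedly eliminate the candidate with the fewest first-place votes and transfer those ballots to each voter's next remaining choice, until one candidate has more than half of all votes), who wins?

Rosa

Round 1: Jamal 7, Rosa 13, Dev 11, Kira 0, Farid 17. Kira eliminated.
Round 2: Jamal 7, Rosa 13, Dev 11, Farid 17. Jamal eliminated.
Round 3: Rosa 16, Dev 15, Farid 17. Dev eliminated.
Round 4: Rosa 27, Farid 21. Rosa has a majority (≥25).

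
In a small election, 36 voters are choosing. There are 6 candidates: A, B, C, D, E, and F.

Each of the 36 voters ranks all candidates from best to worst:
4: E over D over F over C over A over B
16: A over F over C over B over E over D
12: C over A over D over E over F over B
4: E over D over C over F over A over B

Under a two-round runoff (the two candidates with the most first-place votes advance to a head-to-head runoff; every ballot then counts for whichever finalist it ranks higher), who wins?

C

Round 1 first-place votes: A 16, B 0, C 12, D 0, E 8, F 0. A and C advance.
Runoff: A is ranked above C on 16 ballots, C above A on 20.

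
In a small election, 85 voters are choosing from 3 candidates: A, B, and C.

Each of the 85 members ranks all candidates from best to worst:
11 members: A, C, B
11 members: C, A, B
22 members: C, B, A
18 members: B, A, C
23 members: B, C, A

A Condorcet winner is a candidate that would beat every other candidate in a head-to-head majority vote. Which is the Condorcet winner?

C

C vs A: 56–29
C vs B: 44–41
C beats every other candidate.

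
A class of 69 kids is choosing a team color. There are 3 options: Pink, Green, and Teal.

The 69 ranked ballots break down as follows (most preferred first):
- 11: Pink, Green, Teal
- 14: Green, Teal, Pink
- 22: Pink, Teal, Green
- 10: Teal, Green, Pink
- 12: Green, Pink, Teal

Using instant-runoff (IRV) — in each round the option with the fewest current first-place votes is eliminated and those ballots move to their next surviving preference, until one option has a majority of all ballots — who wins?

Green

Round 1: Pink 33, Green 26, Teal 10. Teal eliminated.
Round 2: Pink 33, Green 36. Green has a majority (≥35).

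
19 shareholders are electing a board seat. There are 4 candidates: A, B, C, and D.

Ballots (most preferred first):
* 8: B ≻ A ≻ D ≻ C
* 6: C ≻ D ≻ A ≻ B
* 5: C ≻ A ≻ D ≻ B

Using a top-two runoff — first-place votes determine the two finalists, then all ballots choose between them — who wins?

C

Round 1 first-place votes: A 0, B 8, C 11, D 0. C and B advance.
Runoff: C is ranked above B on 11 ballots, B above C on 8.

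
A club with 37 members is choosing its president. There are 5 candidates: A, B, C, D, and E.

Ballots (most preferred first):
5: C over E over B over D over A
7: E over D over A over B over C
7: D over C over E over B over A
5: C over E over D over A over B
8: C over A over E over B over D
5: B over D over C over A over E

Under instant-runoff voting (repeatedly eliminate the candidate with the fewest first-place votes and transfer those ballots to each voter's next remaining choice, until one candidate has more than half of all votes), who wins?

Round 1: A 0, B 5, C 18, D 7, E 7. A eliminated.
Round 2: B 5, C 18, D 7, E 7. B eliminated.
Round 3: C 18, D 12, E 7. E eliminated.
Round 4: C 18, D 19. D has a majority (≥19).

D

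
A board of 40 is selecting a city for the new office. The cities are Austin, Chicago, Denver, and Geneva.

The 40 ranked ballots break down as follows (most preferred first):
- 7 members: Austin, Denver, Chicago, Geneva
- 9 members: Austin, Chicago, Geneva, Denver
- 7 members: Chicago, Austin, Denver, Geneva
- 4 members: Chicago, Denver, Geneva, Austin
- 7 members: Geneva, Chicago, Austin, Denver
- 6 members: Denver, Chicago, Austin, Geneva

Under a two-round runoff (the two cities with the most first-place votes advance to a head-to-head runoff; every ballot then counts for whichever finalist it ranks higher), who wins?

Chicago

Round 1 first-place votes: Austin 16, Chicago 11, Denver 6, Geneva 7. Austin and Chicago advance.
Runoff: Austin is ranked above Chicago on 16 ballots, Chicago above Austin on 24.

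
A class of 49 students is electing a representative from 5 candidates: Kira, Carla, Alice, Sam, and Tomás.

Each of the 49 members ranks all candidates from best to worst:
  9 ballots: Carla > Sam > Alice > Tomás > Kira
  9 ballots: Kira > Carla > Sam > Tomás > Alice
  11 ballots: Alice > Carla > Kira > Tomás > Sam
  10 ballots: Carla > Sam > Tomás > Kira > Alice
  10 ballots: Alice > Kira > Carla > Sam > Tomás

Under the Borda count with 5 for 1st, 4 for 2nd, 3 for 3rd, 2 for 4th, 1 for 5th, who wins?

Kira: 9×1 + 9×5 + 11×3 + 10×2 + 10×4 = 147
Carla: 9×5 + 9×4 + 11×4 + 10×5 + 10×3 = 205
Alice: 9×3 + 9×1 + 11×5 + 10×1 + 10×5 = 151
Sam: 9×4 + 9×3 + 11×1 + 10×4 + 10×2 = 134
Tomás: 9×2 + 9×2 + 11×2 + 10×3 + 10×1 = 98

Carla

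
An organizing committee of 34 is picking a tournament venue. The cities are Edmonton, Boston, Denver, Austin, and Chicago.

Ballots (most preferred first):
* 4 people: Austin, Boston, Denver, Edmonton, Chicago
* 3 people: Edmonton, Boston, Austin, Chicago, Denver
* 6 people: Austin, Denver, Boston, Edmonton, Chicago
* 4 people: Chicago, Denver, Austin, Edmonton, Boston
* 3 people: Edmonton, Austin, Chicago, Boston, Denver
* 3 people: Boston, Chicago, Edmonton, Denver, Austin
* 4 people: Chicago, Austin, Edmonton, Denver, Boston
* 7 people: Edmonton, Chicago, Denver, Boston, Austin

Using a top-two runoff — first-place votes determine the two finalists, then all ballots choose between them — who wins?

Austin

Round 1 first-place votes: Edmonton 13, Boston 3, Denver 0, Austin 10, Chicago 8. Edmonton and Austin advance.
Runoff: Edmonton is ranked above Austin on 16 ballots, Austin above Edmonton on 18.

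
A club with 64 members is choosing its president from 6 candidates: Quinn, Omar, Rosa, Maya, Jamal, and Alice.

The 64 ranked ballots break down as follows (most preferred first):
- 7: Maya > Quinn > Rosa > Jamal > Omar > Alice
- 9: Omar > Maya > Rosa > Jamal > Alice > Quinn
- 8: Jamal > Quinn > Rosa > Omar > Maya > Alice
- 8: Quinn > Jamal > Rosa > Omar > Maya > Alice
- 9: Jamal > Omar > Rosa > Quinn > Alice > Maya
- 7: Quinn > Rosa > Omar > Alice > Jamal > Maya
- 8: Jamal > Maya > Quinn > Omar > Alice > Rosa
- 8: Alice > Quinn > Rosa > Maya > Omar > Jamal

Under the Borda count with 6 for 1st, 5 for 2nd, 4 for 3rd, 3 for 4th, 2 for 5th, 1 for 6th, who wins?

Quinn: 7×5 + 9×1 + 8×5 + 8×6 + 9×3 + 7×6 + 8×4 + 8×5 = 273
Omar: 7×2 + 9×6 + 8×3 + 8×3 + 9×5 + 7×4 + 8×3 + 8×2 = 229
Rosa: 7×4 + 9×4 + 8×4 + 8×4 + 9×4 + 7×5 + 8×1 + 8×4 = 239
Maya: 7×6 + 9×5 + 8×2 + 8×2 + 9×1 + 7×1 + 8×5 + 8×3 = 199
Jamal: 7×3 + 9×3 + 8×6 + 8×5 + 9×6 + 7×2 + 8×6 + 8×1 = 260
Alice: 7×1 + 9×2 + 8×1 + 8×1 + 9×2 + 7×3 + 8×2 + 8×6 = 144

Quinn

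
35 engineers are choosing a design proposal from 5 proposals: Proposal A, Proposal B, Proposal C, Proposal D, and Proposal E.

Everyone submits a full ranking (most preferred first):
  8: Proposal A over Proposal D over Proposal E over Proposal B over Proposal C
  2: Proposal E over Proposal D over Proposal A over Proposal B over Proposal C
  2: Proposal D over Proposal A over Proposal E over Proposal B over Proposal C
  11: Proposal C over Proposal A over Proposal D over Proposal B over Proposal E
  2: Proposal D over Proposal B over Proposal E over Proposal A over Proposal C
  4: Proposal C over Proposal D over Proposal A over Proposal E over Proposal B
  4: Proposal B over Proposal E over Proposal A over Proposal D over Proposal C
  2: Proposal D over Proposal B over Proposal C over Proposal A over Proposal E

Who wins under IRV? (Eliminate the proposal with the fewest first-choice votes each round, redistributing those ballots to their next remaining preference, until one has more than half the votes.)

Round 1: Proposal A 8, Proposal B 4, Proposal C 15, Proposal D 6, Proposal E 2. Proposal E eliminated.
Round 2: Proposal A 8, Proposal B 4, Proposal C 15, Proposal D 8. Proposal B eliminated.
Round 3: Proposal A 12, Proposal C 15, Proposal D 8. Proposal D eliminated.
Round 4: Proposal A 18, Proposal C 17. Proposal A has a majority (≥18).

Proposal A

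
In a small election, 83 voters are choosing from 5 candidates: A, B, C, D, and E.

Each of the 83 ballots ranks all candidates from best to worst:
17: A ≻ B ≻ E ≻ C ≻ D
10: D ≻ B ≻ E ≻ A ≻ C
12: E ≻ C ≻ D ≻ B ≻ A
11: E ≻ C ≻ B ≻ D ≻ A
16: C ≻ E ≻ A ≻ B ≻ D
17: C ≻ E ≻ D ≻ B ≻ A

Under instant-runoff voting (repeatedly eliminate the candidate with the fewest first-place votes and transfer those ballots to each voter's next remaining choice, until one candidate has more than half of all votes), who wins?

E

Round 1: A 17, B 0, C 33, D 10, E 23. B eliminated.
Round 2: A 17, C 33, D 10, E 23. D eliminated.
Round 3: A 17, C 33, E 33. A eliminated.
Round 4: C 33, E 50. E has a majority (≥42).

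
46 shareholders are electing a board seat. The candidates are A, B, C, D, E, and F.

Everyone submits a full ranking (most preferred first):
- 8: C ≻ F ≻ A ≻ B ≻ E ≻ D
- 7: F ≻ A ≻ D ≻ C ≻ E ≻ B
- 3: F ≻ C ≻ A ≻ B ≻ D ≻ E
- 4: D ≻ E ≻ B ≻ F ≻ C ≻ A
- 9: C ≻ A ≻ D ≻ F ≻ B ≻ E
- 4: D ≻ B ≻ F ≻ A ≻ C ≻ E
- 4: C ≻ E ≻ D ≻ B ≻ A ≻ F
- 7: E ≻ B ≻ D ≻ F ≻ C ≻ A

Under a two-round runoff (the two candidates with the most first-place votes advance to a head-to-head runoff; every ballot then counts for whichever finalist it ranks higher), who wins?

F

Round 1 first-place votes: A 0, B 0, C 21, D 8, E 7, F 10. C and F advance.
Runoff: C is ranked above F on 21 ballots, F above C on 25.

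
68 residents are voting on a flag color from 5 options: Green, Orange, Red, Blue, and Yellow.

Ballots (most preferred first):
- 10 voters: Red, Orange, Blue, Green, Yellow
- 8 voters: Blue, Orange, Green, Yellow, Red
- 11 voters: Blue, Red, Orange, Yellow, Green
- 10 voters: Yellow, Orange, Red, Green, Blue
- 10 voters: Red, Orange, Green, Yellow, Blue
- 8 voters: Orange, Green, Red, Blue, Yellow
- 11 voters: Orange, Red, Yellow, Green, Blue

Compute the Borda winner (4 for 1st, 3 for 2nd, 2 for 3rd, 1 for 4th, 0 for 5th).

Green: 10×1 + 8×2 + 11×0 + 10×1 + 10×2 + 8×3 + 11×1 = 91
Orange: 10×3 + 8×3 + 11×2 + 10×3 + 10×3 + 8×4 + 11×4 = 212
Red: 10×4 + 8×0 + 11×3 + 10×2 + 10×4 + 8×2 + 11×3 = 182
Blue: 10×2 + 8×4 + 11×4 + 10×0 + 10×0 + 8×1 + 11×0 = 104
Yellow: 10×0 + 8×1 + 11×1 + 10×4 + 10×1 + 8×0 + 11×2 = 91

Orange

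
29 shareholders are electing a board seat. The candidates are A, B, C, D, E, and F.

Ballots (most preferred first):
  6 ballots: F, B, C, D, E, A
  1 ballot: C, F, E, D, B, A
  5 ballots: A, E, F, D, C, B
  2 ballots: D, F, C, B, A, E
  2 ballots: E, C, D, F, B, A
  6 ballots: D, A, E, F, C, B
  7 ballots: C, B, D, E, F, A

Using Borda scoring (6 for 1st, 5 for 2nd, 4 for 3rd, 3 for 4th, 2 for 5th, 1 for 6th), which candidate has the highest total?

D

A: 6×1 + 1×1 + 5×6 + 2×2 + 2×1 + 6×5 + 7×1 = 80
B: 6×5 + 1×2 + 5×1 + 2×3 + 2×2 + 6×1 + 7×5 = 88
C: 6×4 + 1×6 + 5×2 + 2×4 + 2×5 + 6×2 + 7×6 = 112
D: 6×3 + 1×3 + 5×3 + 2×6 + 2×4 + 6×6 + 7×4 = 120
E: 6×2 + 1×4 + 5×5 + 2×1 + 2×6 + 6×4 + 7×3 = 100
F: 6×6 + 1×5 + 5×4 + 2×5 + 2×3 + 6×3 + 7×2 = 109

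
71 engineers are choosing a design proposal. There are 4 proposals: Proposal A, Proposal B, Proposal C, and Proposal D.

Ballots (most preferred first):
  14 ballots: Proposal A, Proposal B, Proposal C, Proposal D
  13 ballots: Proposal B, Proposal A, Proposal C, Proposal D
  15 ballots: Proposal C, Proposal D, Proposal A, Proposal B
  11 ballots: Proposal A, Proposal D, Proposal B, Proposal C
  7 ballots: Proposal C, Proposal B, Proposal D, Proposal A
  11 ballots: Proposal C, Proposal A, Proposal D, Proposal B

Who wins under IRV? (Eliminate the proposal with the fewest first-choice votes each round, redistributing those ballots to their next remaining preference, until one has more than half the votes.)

Round 1: Proposal A 25, Proposal B 13, Proposal C 33, Proposal D 0. Proposal D eliminated.
Round 2: Proposal A 25, Proposal B 13, Proposal C 33. Proposal B eliminated.
Round 3: Proposal A 38, Proposal C 33. Proposal A has a majority (≥36).

Proposal A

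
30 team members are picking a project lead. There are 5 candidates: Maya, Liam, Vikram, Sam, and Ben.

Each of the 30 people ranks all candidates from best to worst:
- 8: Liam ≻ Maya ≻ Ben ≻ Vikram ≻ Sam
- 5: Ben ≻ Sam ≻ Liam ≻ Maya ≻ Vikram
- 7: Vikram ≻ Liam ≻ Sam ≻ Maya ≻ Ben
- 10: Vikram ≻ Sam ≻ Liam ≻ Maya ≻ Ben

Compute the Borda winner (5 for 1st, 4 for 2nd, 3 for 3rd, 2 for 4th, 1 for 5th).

Liam

Maya: 8×4 + 5×2 + 7×2 + 10×2 = 76
Liam: 8×5 + 5×3 + 7×4 + 10×3 = 113
Vikram: 8×2 + 5×1 + 7×5 + 10×5 = 106
Sam: 8×1 + 5×4 + 7×3 + 10×4 = 89
Ben: 8×3 + 5×5 + 7×1 + 10×1 = 66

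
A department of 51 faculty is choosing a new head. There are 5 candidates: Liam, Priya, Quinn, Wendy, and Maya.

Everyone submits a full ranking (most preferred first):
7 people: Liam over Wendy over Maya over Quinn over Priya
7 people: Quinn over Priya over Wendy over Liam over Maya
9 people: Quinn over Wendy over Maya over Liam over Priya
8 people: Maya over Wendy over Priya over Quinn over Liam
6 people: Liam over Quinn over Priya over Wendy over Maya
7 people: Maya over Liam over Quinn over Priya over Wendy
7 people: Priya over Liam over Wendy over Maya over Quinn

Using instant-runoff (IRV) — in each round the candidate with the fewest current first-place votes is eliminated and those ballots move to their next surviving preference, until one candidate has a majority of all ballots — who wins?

Liam

Round 1: Liam 13, Priya 7, Quinn 16, Wendy 0, Maya 15. Wendy eliminated.
Round 2: Liam 13, Priya 7, Quinn 16, Maya 15. Priya eliminated.
Round 3: Liam 20, Quinn 16, Maya 15. Maya eliminated.
Round 4: Liam 27, Quinn 24. Liam has a majority (≥26).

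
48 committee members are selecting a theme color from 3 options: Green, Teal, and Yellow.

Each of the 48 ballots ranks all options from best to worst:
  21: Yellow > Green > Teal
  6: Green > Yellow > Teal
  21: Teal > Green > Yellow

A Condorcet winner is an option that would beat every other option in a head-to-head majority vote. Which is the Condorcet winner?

Green vs Teal: 27–21
Green vs Yellow: 27–21
Green beats every other option.

Green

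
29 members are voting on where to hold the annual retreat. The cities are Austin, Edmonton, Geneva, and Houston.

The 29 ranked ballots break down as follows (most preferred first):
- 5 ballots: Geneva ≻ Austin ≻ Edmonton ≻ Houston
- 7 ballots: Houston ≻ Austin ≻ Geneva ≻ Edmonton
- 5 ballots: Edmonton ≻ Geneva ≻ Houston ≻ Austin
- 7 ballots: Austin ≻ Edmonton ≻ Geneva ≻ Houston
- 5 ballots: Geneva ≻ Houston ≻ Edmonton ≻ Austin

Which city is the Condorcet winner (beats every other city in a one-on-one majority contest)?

Geneva

Geneva vs Austin: 15–14
Geneva vs Edmonton: 17–12
Geneva vs Houston: 22–7
Geneva beats every other city.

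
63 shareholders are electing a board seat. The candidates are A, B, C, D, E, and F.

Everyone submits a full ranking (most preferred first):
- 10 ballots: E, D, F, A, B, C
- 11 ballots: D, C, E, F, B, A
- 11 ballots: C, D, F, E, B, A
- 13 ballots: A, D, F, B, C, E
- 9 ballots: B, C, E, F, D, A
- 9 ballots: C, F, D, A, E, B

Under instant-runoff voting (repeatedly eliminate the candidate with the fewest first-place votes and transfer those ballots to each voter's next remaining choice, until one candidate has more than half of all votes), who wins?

Round 1: A 13, B 9, C 20, D 11, E 10, F 0. F eliminated.
Round 2: A 13, B 9, C 20, D 11, E 10. B eliminated.
Round 3: A 13, C 29, D 11, E 10. E eliminated.
Round 4: A 13, C 29, D 21. A eliminated.
Round 5: C 29, D 34. D has a majority (≥32).

D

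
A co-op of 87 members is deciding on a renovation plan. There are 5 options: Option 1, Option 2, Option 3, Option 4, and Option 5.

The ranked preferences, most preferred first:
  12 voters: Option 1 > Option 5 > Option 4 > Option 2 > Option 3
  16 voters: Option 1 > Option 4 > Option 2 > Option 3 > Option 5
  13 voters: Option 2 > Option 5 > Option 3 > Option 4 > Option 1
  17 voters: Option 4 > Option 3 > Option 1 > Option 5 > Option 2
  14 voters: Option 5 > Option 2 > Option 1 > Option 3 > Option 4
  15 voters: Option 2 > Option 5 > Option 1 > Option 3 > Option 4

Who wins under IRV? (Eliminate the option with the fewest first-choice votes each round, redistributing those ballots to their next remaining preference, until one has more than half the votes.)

Round 1: Option 1 28, Option 2 28, Option 3 0, Option 4 17, Option 5 14. Option 3 eliminated.
Round 2: Option 1 28, Option 2 28, Option 4 17, Option 5 14. Option 5 eliminated.
Round 3: Option 1 28, Option 2 42, Option 4 17. Option 4 eliminated.
Round 4: Option 1 45, Option 2 42. Option 1 has a majority (≥44).

Option 1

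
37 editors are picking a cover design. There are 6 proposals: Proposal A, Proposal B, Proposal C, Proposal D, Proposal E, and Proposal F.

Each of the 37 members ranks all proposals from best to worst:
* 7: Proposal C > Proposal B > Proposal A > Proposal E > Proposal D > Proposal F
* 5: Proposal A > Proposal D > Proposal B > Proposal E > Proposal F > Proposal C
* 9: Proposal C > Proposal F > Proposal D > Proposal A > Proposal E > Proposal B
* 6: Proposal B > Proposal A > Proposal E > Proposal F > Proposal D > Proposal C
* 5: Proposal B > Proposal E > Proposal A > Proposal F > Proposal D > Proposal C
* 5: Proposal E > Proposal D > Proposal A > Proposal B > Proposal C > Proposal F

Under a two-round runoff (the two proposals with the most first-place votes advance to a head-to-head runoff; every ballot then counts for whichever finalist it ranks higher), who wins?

Proposal B

Round 1 first-place votes: Proposal A 5, Proposal B 11, Proposal C 16, Proposal D 0, Proposal E 5, Proposal F 0. Proposal C and Proposal B advance.
Runoff: Proposal C is ranked above Proposal B on 16 ballots, Proposal B above Proposal C on 21.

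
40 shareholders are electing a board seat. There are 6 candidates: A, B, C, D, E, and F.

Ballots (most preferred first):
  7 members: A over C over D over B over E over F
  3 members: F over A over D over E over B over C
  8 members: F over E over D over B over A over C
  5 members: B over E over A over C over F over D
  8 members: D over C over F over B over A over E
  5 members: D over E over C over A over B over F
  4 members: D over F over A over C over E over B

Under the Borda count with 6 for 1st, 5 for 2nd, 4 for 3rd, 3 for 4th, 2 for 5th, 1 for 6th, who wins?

D

A: 7×6 + 3×5 + 8×2 + 5×4 + 8×2 + 5×3 + 4×4 = 140
B: 7×3 + 3×2 + 8×3 + 5×6 + 8×3 + 5×2 + 4×1 = 119
C: 7×5 + 3×1 + 8×1 + 5×3 + 8×5 + 5×4 + 4×3 = 133
D: 7×4 + 3×4 + 8×4 + 5×1 + 8×6 + 5×6 + 4×6 = 179
E: 7×2 + 3×3 + 8×5 + 5×5 + 8×1 + 5×5 + 4×2 = 129
F: 7×1 + 3×6 + 8×6 + 5×2 + 8×4 + 5×1 + 4×5 = 140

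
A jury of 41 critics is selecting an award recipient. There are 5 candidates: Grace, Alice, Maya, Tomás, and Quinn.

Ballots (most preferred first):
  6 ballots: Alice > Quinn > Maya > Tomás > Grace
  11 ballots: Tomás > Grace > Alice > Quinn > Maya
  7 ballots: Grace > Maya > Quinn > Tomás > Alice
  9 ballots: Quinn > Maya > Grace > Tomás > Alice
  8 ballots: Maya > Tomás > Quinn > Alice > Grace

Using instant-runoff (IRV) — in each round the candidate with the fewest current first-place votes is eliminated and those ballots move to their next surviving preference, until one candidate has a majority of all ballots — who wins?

Quinn

Round 1: Grace 7, Alice 6, Maya 8, Tomás 11, Quinn 9. Alice eliminated.
Round 2: Grace 7, Maya 8, Tomás 11, Quinn 15. Grace eliminated.
Round 3: Maya 15, Tomás 11, Quinn 15. Tomás eliminated.
Round 4: Maya 15, Quinn 26. Quinn has a majority (≥21).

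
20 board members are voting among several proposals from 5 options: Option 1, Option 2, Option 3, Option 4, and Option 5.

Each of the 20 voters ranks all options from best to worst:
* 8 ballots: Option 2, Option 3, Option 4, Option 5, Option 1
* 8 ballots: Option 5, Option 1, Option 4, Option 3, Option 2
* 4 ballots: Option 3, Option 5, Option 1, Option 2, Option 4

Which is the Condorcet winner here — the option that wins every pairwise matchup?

Option 3

Option 3 vs Option 1: 12–8
Option 3 vs Option 2: 12–8
Option 3 vs Option 4: 12–8
Option 3 vs Option 5: 12–8
Option 3 beats every other option.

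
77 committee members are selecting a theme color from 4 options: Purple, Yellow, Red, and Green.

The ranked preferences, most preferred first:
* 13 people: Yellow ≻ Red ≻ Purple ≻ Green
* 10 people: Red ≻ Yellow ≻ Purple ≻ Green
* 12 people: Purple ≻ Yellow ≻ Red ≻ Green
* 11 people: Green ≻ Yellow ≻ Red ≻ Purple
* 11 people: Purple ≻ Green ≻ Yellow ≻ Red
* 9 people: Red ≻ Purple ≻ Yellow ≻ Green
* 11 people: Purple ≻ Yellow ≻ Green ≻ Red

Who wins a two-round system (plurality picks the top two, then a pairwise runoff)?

Round 1 first-place votes: Purple 34, Yellow 13, Red 19, Green 11. Purple and Red advance.
Runoff: Purple is ranked above Red on 34 ballots, Red above Purple on 43.

Red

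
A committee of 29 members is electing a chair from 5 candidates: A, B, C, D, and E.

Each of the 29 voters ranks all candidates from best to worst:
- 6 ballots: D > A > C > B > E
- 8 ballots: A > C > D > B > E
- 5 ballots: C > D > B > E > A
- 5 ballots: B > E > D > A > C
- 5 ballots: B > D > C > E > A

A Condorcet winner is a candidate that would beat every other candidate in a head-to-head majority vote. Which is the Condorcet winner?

D vs A: 21–8
D vs B: 19–10
D vs C: 16–13
D vs E: 24–5
D beats every other candidate.

D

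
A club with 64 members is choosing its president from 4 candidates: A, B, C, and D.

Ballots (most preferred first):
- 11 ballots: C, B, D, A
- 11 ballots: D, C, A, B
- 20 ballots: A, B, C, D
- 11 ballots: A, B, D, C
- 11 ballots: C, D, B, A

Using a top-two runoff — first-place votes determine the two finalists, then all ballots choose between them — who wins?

C

Round 1 first-place votes: A 31, B 0, C 22, D 11. A and C advance.
Runoff: A is ranked above C on 31 ballots, C above A on 33.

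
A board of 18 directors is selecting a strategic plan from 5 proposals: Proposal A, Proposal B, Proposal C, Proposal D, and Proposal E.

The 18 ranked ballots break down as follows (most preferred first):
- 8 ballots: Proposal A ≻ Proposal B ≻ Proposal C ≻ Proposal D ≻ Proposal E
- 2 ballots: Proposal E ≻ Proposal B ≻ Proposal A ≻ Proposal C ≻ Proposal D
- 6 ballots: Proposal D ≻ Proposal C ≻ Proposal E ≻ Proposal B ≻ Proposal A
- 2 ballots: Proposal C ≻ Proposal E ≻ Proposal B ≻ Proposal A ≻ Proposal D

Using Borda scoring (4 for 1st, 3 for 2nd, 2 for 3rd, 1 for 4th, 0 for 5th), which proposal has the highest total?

Proposal A: 8×4 + 2×2 + 6×0 + 2×1 = 38
Proposal B: 8×3 + 2×3 + 6×1 + 2×2 = 40
Proposal C: 8×2 + 2×1 + 6×3 + 2×4 = 44
Proposal D: 8×1 + 2×0 + 6×4 + 2×0 = 32
Proposal E: 8×0 + 2×4 + 6×2 + 2×3 = 26

Proposal C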